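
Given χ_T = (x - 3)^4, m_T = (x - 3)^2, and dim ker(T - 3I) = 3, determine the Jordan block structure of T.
Jordan blocks: (3, 2), (3, 1), (3, 1)

λ = 3: algebraic multiplicity 4 (exponent in χ_T), largest block size 2 (exponent in m_T), 3 blocks (geometric multiplicity). These force block sizes [2, 1, 1].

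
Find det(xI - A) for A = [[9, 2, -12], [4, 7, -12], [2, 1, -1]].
xI - A = [[x - 9, -2, 12], [-4, x - 7, 12], [-2, -1, x + 1]].

Expanding det(xI - A) along the first row:
det(xI - A) = + (x - 9)·det([[x - 7, 12], [-1, x + 1]]) - (-2)·det([[-4, 12], [-2, x + 1]]) + (12)·det([[-4, x - 7], [-2, -1]]).

Evaluating gives χ_A(x) = x^3 - 15x^2 + 75x - 125 = (x - 5)^3.

χ_A(x) = (x - 5)^3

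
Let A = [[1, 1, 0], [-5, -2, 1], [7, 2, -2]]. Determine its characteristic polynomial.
xI - A = [[x - 1, -1, 0], [5, x + 2, -1], [-7, -2, x + 2]].

Expanding det(xI - A) along the first row:
det(xI - A) = + (x - 1)·det([[x + 2, -1], [-2, x + 2]]) - (-1)·det([[5, -1], [-7, x + 2]]) + (0)·det([[5, x + 2], [-7, -2]]).

Evaluating gives χ_A(x) = x^3 + 3x^2 + 3x + 1 = (x + 1)^3.

χ_A(x) = (x + 1)^3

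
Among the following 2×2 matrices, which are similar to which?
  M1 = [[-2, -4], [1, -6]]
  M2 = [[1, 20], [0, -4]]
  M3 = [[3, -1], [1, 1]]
Characteristic polynomials: χ_{M1} = (x + 4)^2, χ_{M2} = (x - 1)(x + 4), χ_{M3} = (x - 2)^2.

{M1}: invariant factors (x + 4)^2.

{M2}: invariant factors (x - 1)(x + 4).

{M3}: invariant factors (x - 2)^2.

Matrices are similar if and only if their invariant-factor lists agree; the partition into similarity classes is {M1}, {M2}, {M3}.

3 classes: {M1}, {M2}, {M3}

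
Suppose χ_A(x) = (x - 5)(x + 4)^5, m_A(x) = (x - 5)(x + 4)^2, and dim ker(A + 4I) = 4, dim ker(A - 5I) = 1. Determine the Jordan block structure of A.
Jordan blocks: (-4, 2), (-4, 1), (-4, 1), (-4, 1), (5, 1)

λ = -4: algebraic multiplicity 5 (exponent in χ_A), largest block size 2 (exponent in m_A), 4 blocks (geometric multiplicity). These force block sizes [2, 1, 1, 1].
λ = 5: algebraic multiplicity 1 (exponent in χ_A), largest block size 1 (exponent in m_A), 1 block (geometric multiplicity). This forces block sizes [1].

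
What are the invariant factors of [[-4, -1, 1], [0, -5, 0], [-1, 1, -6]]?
The Jordan structure of A has elementary divisors (x + 5)^2, (x + 5). Arranging the block sizes at each eigenvalue in decreasing order and taking row products gives the invariant factors.

Invariant factors (smallest first, each dividing the next): x + 5, (x + 5)^2.

Check: the last factor (x + 5)^2 is the minimal polynomial, and the product (x + 5)^3 is the characteristic polynomial.

x + 5, (x + 5)^2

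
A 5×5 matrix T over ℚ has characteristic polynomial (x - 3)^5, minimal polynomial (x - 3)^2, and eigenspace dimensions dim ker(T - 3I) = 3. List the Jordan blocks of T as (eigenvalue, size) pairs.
Jordan blocks: (3, 2), (3, 2), (3, 1)

λ = 3: algebraic multiplicity 5 (exponent in χ_T), largest block size 2 (exponent in m_T), 3 blocks (geometric multiplicity). These force block sizes [2, 2, 1].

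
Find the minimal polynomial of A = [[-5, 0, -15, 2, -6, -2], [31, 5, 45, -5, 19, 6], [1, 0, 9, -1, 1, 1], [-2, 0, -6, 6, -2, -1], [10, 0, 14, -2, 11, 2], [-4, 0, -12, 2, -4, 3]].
m_A(x) = (x - 6)^3(x - 5)^2(x - 1)

The characteristic polynomial factors as (x - 6)^3(x - 5)^2(x - 1). The minimal polynomial is ∏(x - λ)^{k_λ} where k_λ is the size of the largest Jordan block at λ.

For λ = 1: rank(A - I) = 5, and the largest Jordan block has size 1 (the smallest k with rank((A - I)^k) = rank((A - I)^(k+1))).
For λ = 5: rank(A - 5I) = 5, and the largest Jordan block has size 2 (the smallest k with rank((A - 5I)^k) = rank((A - 5I)^(k+1))).
For λ = 6: rank(A - 6I) = 5, and the largest Jordan block has size 3 (the smallest k with rank((A - 6I)^k) = rank((A - 6I)^(k+1))).

So m_A(x) = (x - 6)^3(x - 5)^2(x - 1).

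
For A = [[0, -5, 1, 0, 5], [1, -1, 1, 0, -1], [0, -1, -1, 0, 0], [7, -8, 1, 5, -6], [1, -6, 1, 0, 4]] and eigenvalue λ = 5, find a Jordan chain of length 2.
v_1 = [[1, 0, 0, 1, 1]]^T, v_2 = [[0, 0, 0, 1, 0]]^T

We seek v_1 ∈ ker((A - 5I)^2) \ ker(A - 5I), then set v_{i+1} = (A - 5I) v_i.

One such chain is v_1 = [[1, 0, 0, 1, 1]]^T, v_2 = [[0, 0, 0, 1, 0]]^T. Check: (A - 5I) v_2 = [[0, 0, 0, 0, 0]]^T = 0.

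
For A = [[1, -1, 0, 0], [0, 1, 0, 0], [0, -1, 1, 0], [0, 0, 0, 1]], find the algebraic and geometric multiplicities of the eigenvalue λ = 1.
The characteristic polynomial is (x - 1)^4, so the factor x - 1 appears with exponent 4: the algebraic multiplicity is 4.

rank(A - I) = 1, so the eigenspace has dimension 4 - 1 = 3: the geometric multiplicity is 3.

Since 3 < 4, A is not diagonalizable.

algebraic multiplicity 4, geometric multiplicity 3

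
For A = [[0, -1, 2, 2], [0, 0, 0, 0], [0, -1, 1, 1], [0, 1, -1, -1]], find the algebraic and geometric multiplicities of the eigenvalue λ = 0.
algebraic multiplicity 4, geometric multiplicity 2

The characteristic polynomial is x^4, so the factor x appears with exponent 4: the algebraic multiplicity is 4.

rank(A) = 2, so the eigenspace has dimension 4 - 2 = 2: the geometric multiplicity is 2.

Since 2 < 4, A is not diagonalizable.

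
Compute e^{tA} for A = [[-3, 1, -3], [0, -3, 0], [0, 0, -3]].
A has Jordan form J = [[-3, 1, 0], [0, -3, 0], [0, 0, -3]] with A = PJP^{-1}, so e^{tA} = P e^{tJ} P^{-1}.

For a Jordan block J_k(λ), e^{tJ_k(λ)} = e^{λt} · (I + tN + t^2 N^2/2! + ... + t^{k-1} N^{k-1}/(k-1)!) where N is the nilpotent superdiagonal part.

Assembling the blocks and conjugating back gives the entries of e^{tA} as shown above.

e^{tA} = [[e^{-3*t}, t*e^{-3*t}, -3*t*e^{-3*t}], [0, e^{-3*t}, 0], [0, 0, e^{-3*t}]]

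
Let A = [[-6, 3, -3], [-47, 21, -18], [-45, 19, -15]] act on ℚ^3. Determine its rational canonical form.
R = [[0, 0, -3], [1, 0, 3], [0, 1, 0]]

The invariant factors of A (the non-unit diagonal entries of the Smith normal form of xI - A over ℚ[x]) are x^3 - 3x + 3, each dividing the next. The characteristic polynomial is their product, x^3 - 3x + 3.

The rational canonical form is the block-diagonal matrix of companion matrices C(f_i):
R = [[0, 0, -3], [1, 0, 3], [0, 1, 0]].

Note the characteristic polynomial does not split into linear factors over ℚ, so A has no Jordan form over ℚ; the rational canonical form exists over any field.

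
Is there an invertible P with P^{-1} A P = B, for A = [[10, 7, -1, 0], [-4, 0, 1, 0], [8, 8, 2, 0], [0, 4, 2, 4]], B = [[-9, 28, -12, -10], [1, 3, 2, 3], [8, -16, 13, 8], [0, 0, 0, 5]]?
trace(A) = 16 but trace(B) = 12. The trace is a similarity invariant, so A and B are not similar.

No.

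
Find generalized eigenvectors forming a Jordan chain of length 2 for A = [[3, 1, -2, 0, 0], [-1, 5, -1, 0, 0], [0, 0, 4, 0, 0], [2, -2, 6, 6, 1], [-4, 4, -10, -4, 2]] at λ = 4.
We seek v_1 ∈ ker((A - 4I)^2) \ ker(A - 4I), then set v_{i+1} = (A - 4I) v_i.

One such chain is v_1 = [[0, 0, 0, 0, 1]]^T, v_2 = [[0, 0, 0, 1, -2]]^T. Check: (A - 4I) v_2 = [[0, 0, 0, 0, 0]]^T = 0.

v_1 = [[0, 0, 0, 0, 1]]^T, v_2 = [[0, 0, 0, 1, -2]]^T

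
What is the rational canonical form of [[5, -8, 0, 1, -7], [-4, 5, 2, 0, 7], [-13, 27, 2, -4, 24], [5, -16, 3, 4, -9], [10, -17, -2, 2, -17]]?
R = [[0, 0, 0, 0, -4], [1, 0, 0, 0, 0], [0, 1, 0, 0, 3], [0, 0, 1, 0, 3], [0, 0, 0, 1, -1]]

The invariant factors of A (the non-unit diagonal entries of the Smith normal form of xI - A over ℚ[x]) are (x - 1)(x + 2)(x^3 - x - 2), each dividing the next. The characteristic polynomial is their product, (x - 1)(x + 2)(x^3 - x - 2).

The rational canonical form is the block-diagonal matrix of companion matrices C(f_i):
R = [[0, 0, 0, 0, -4], [1, 0, 0, 0, 0], [0, 1, 0, 0, 3], [0, 0, 1, 0, 3], [0, 0, 0, 1, -1]].

Note the characteristic polynomial does not split into linear factors over ℚ, so A has no Jordan form over ℚ; the rational canonical form exists over any field.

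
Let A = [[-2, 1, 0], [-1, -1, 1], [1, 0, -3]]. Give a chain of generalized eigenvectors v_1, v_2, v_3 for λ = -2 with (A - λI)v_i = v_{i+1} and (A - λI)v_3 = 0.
v_1 = [[1, 0, 2]]^T, v_2 = [[0, 1, -1]]^T, v_3 = [[1, 0, 1]]^T

We seek v_1 ∈ ker((A + 2I)^3) \ ker((A + 2I)^2), then set v_{i+1} = (A + 2I) v_i.

One such chain is v_1 = [[1, 0, 2]]^T, v_2 = [[0, 1, -1]]^T, v_3 = [[1, 0, 1]]^T. Check: (A + 2I) v_3 = [[0, 0, 0]]^T = 0.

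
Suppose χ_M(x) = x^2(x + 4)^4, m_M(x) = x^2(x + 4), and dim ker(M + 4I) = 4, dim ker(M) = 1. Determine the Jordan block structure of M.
Jordan blocks: (-4, 1), (-4, 1), (-4, 1), (-4, 1), (0, 2)

λ = -4: algebraic multiplicity 4 (exponent in χ_M), largest block size 1 (exponent in m_M), 4 blocks (geometric multiplicity). These force block sizes [1, 1, 1, 1].
λ = 0: algebraic multiplicity 2 (exponent in χ_M), largest block size 2 (exponent in m_M), 1 block (geometric multiplicity). This forces block sizes [2].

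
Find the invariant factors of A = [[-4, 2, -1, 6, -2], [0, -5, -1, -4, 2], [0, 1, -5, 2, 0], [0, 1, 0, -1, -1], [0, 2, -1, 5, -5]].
The Jordan structure of A has elementary divisors (x + 4)^3, (x + 4)^2. Arranging the block sizes at each eigenvalue in decreasing order and taking row products gives the invariant factors.

Invariant factors (smallest first, each dividing the next): (x + 4)^2, (x + 4)^3.

Check: the last factor (x + 4)^3 is the minimal polynomial, and the product (x + 4)^5 is the characteristic polynomial.

(x + 4)^2, (x + 4)^3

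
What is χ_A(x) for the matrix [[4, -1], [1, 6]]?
xI - A = [[x - 4, 1], [-1, x - 6]].

Expanding det(xI - A) along the first row:
det(xI - A) = + (x - 4)·det([[x - 6]]) - (1)·det([[-1]]).

Evaluating gives χ_A(x) = x^2 - 10x + 25 = (x - 5)^2.

χ_A(x) = (x - 5)^2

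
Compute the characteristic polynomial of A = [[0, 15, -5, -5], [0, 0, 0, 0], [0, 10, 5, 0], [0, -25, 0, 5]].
xI - A = [[x, -15, 5, 5], [0, x, 0, 0], [0, -10, x - 5, 0], [0, 25, 0, x - 5]].

Expanding det(xI - A) along the first row:
det(xI - A) = + (x)·det([[x, 0, 0], [-10, x - 5, 0], [25, 0, x - 5]]) - (-15)·det([[0, 0, 0], [0, x - 5, 0], [0, 0, x - 5]]) + (5)·det([[0, x, 0], [0, -10, 0], [0, 25, x - 5]]) - (5)·det([[0, x, 0], [0, -10, x - 5], [0, 25, 0]]).

Evaluating gives χ_A(x) = x^4 - 10x^3 + 25x^2 = x^2(x - 5)^2.

χ_A(x) = x^2(x - 5)^2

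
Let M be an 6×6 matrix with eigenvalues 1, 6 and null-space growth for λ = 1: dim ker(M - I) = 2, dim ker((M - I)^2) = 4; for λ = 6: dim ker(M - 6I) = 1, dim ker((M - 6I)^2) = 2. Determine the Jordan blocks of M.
λ = 1: successive nullity increments [2, 2] count blocks of size ≥ k; block sizes are [2, 2].
λ = 6: successive nullity increments [1, 1] count blocks of size ≥ k; block sizes are [2].

Jordan blocks: (1, 2), (1, 2), (6, 2)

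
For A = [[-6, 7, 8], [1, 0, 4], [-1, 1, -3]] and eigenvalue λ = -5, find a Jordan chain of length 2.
v_1 = [[0, -1, 1]]^T, v_2 = [[1, -1, 1]]^T

We seek v_1 ∈ ker((A + 5I)^2) \ ker(A + 5I), then set v_{i+1} = (A + 5I) v_i.

One such chain is v_1 = [[0, -1, 1]]^T, v_2 = [[1, -1, 1]]^T. Check: (A + 5I) v_2 = [[0, 0, 0]]^T = 0.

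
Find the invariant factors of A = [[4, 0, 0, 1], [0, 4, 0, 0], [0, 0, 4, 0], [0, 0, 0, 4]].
x - 4, x - 4, (x - 4)^2

The Jordan structure of A has elementary divisors (x - 4)^2, (x - 4), (x - 4). Arranging the block sizes at each eigenvalue in decreasing order and taking row products gives the invariant factors.

Invariant factors (smallest first, each dividing the next): x - 4, x - 4, (x - 4)^2.

Check: the last factor (x - 4)^2 is the minimal polynomial, and the product (x - 4)^4 is the characteristic polynomial.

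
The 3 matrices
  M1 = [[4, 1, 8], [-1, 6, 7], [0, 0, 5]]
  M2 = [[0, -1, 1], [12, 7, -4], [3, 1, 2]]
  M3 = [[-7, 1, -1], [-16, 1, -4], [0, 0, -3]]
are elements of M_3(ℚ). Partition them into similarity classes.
3 classes: {M1}, {M2}, {M3}

Characteristic polynomials: χ_{M1} = (x - 5)^3, χ_{M2} = (x - 3)^3, χ_{M3} = (x + 3)^3.

{M1}: invariant factors (x - 5)^3.

{M2}: invariant factors x - 3, (x - 3)^2.

{M3}: invariant factors x + 3, (x + 3)^2.

Matrices are similar if and only if their invariant-factor lists agree; the partition into similarity classes is {M1}, {M2}, {M3}.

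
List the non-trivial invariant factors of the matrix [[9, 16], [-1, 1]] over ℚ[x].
The Jordan structure of A has elementary divisors (x - 5)^2. Arranging the block sizes at each eigenvalue in decreasing order and taking row products gives the invariant factors.

Invariant factors (smallest first, each dividing the next): (x - 5)^2.

Check: the last factor (x - 5)^2 is the minimal polynomial, and the product (x - 5)^2 is the characteristic polynomial.

(x - 5)^2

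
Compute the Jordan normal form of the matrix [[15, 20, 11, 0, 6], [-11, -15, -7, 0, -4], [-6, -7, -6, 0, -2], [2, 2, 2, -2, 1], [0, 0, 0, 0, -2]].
J = [[-2, 1, 0, 0, 0], [0, -2, 1, 0, 0], [0, 0, -2, 0, 0], [0, 0, 0, -2, 1], [0, 0, 0, 0, -2]]

The characteristic polynomial is det(xI - A) = (x + 2)^5, so the eigenvalues are -2 (algebraic multiplicity 5).

For λ = -2: rank(A + 2I) = 3, rank((A + 2I)^2) = 1, rank((A + 2I)^3) = 0. The eigenspace has dimension 5 - 3 = 2, so there are 2 Jordan blocks; the rank sequence gives block sizes [3, 2].

Assembling the blocks gives the Jordan form J above.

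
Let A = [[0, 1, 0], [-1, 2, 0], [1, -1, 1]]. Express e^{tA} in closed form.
e^{tA} = [[(1 - t)*e^{t}, t*e^{t}, 0], [-t*e^{t}, (t + 1)*e^{t}, 0], [t*e^{t}, -t*e^{t}, e^{t}]]

A has Jordan form J = [[1, 1, 0], [0, 1, 0], [0, 0, 1]] with A = PJP^{-1}, so e^{tA} = P e^{tJ} P^{-1}.

For a Jordan block J_k(λ), e^{tJ_k(λ)} = e^{λt} · (I + tN + t^2 N^2/2! + ... + t^{k-1} N^{k-1}/(k-1)!) where N is the nilpotent superdiagonal part.

Assembling the blocks and conjugating back gives the entries of e^{tA} as shown above.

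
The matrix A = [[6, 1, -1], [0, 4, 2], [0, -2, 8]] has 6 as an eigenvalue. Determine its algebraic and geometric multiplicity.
The characteristic polynomial is (x - 6)^3, so the factor x - 6 appears with exponent 3: the algebraic multiplicity is 3.

rank(A - 6I) = 1, so the eigenspace has dimension 3 - 1 = 2: the geometric multiplicity is 2.

Since 2 < 3, A is not diagonalizable.

algebraic multiplicity 3, geometric multiplicity 2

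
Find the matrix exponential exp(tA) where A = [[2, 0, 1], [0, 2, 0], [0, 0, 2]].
A has Jordan form J = [[2, 1, 0], [0, 2, 0], [0, 0, 2]] with A = PJP^{-1}, so e^{tA} = P e^{tJ} P^{-1}.

For a Jordan block J_k(λ), e^{tJ_k(λ)} = e^{λt} · (I + tN + t^2 N^2/2! + ... + t^{k-1} N^{k-1}/(k-1)!) where N is the nilpotent superdiagonal part.

Assembling the blocks and conjugating back gives the entries of e^{tA} as shown above.

e^{tA} = [[e^{2*t}, 0, t*e^{2*t}], [0, e^{2*t}, 0], [0, 0, e^{2*t}]]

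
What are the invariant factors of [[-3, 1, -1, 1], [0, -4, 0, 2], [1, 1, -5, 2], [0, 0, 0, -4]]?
x + 4, (x + 4)^3

The Jordan structure of A has elementary divisors (x + 4)^3, (x + 4). Arranging the block sizes at each eigenvalue in decreasing order and taking row products gives the invariant factors.

Invariant factors (smallest first, each dividing the next): x + 4, (x + 4)^3.

Check: the last factor (x + 4)^3 is the minimal polynomial, and the product (x + 4)^4 is the characteristic polynomial.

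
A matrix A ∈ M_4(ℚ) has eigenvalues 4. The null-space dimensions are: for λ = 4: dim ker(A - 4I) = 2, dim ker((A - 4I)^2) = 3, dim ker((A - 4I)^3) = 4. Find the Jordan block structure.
Jordan blocks: (4, 3), (4, 1)

λ = 4: successive nullity increments [2, 1, 1] count blocks of size ≥ k; block sizes are [3, 1].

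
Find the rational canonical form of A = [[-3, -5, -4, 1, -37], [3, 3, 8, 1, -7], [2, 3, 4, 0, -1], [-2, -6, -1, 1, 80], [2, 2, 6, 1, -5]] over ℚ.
R = [[0, 0, 0, 0, -36], [1, 0, 0, 0, 0], [0, 1, 0, 0, 4], [0, 0, 1, 0, 9], [0, 0, 0, 1, 0]]

The invariant factors of A (the non-unit diagonal entries of the Smith normal form of xI - A over ℚ[x]) are (x - 3)(x + 3)(x^3 - 4), each dividing the next. The characteristic polynomial is their product, (x - 3)(x + 3)(x^3 - 4).

The rational canonical form is the block-diagonal matrix of companion matrices C(f_i):
R = [[0, 0, 0, 0, -36], [1, 0, 0, 0, 0], [0, 1, 0, 0, 4], [0, 0, 1, 0, 9], [0, 0, 0, 1, 0]].

Note the characteristic polynomial does not split into linear factors over ℚ, so A has no Jordan form over ℚ; the rational canonical form exists over any field.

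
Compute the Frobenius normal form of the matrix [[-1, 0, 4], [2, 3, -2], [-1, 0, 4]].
R = [[3, 0, 0], [0, 0, 0], [0, 1, 3]]

The invariant factors of A (the non-unit diagonal entries of the Smith normal form of xI - A over ℚ[x]) are x - 3, x(x - 3), each dividing the next. The characteristic polynomial is their product, x(x - 3)^2.

The rational canonical form is the block-diagonal matrix of companion matrices C(f_i):
R = [[3, 0, 0], [0, 0, 0], [0, 1, 3]].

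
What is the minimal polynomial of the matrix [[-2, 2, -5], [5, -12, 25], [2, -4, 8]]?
The characteristic polynomial factors as (x + 2)^3. The minimal polynomial is ∏(x - λ)^{k_λ} where k_λ is the size of the largest Jordan block at λ.

For λ = -2: rank(A + 2I) = 2, and the largest Jordan block has size 3 (the smallest k with rank((A + 2I)^k) = rank((A + 2I)^(k+1))).

So m_A(x) = (x + 2)^3.

m_A(x) = (x + 2)^3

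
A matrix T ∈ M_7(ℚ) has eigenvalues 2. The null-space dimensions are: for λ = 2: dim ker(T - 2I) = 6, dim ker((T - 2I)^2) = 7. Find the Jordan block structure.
λ = 2: successive nullity increments [6, 1] count blocks of size ≥ k; block sizes are [2, 1, 1, 1, 1, 1].

Jordan blocks: (2, 2), (2, 1), (2, 1), (2, 1), (2, 1), (2, 1)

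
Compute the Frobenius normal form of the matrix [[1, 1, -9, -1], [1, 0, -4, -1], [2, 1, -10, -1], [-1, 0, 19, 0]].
R = [[0, 0, 0, -18], [1, 0, 0, -39], [0, 1, 0, -29], [0, 0, 1, -9]]

The invariant factors of A (the non-unit diagonal entries of the Smith normal form of xI - A over ℚ[x]) are (x + 1)(x + 2)(x + 3)^2, each dividing the next. The characteristic polynomial is their product, (x + 1)(x + 2)(x + 3)^2.

The rational canonical form is the block-diagonal matrix of companion matrices C(f_i):
R = [[0, 0, 0, -18], [1, 0, 0, -39], [0, 1, 0, -29], [0, 0, 1, -9]].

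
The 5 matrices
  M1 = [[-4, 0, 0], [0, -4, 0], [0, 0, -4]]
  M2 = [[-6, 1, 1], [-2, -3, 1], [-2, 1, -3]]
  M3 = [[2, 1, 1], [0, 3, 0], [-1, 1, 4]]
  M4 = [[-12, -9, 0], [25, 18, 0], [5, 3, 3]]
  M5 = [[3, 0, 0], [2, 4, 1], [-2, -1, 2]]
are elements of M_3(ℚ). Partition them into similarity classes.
3 classes: {M1}, {M2}, {M3, M4, M5}

Characteristic polynomials: χ_{M1} = (x + 4)^3, χ_{M2} = (x + 4)^3, χ_{M3} = (x - 3)^3, χ_{M4} = (x - 3)^3, χ_{M5} = (x - 3)^3.

{M1}: invariant factors x + 4, x + 4, x + 4.

{M2}: invariant factors x + 4, (x + 4)^2.

{M3, M4, M5}: invariant factors x - 3, (x - 3)^2.

Matrices are similar if and only if their invariant-factor lists agree; the partition into similarity classes is {M1}, {M2}, {M3, M4, M5}.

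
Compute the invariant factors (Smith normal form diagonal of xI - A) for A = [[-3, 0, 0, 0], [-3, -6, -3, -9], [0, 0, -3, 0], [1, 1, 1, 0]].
x + 3, x + 3, (x + 3)^2

The Jordan structure of A has elementary divisors (x + 3)^2, (x + 3), (x + 3). Arranging the block sizes at each eigenvalue in decreasing order and taking row products gives the invariant factors.

Invariant factors (smallest first, each dividing the next): x + 3, x + 3, (x + 3)^2.

Check: the last factor (x + 3)^2 is the minimal polynomial, and the product (x + 3)^4 is the characteristic polynomial.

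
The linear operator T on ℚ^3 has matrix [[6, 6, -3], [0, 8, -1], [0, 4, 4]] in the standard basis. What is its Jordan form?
J = [[6, 1, 0], [0, 6, 0], [0, 0, 6]]

The characteristic polynomial is det(xI - A) = (x - 6)^3, so the eigenvalues are 6 (algebraic multiplicity 3).

For λ = 6: rank(A - 6I) = 1, rank((A - 6I)^2) = 0. The eigenspace has dimension 3 - 1 = 2, so there are 2 Jordan blocks; the rank sequence gives block sizes [2, 1].

Assembling the blocks gives the Jordan form J above.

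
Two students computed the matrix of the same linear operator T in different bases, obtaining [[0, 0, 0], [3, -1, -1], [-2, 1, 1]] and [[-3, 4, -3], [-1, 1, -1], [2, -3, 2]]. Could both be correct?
Yes.

Two matrices over a field are similar if and only if they have the same invariant factors.

Both A and B have characteristic polynomial x^3 and minimal polynomial x^3. Computing further, both have invariant factors x^3. Hence A and B are similar.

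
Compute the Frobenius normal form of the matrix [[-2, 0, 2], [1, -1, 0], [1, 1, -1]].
R = [[0, 0, 2], [1, 0, -3], [0, 1, -4]]

The invariant factors of A (the non-unit diagonal entries of the Smith normal form of xI - A over ℚ[x]) are (x + 2)(x^2 + 2x - 1), each dividing the next. The characteristic polynomial is their product, (x + 2)(x^2 + 2x - 1).

The rational canonical form is the block-diagonal matrix of companion matrices C(f_i):
R = [[0, 0, 2], [1, 0, -3], [0, 1, -4]].

Note the characteristic polynomial does not split into linear factors over ℚ, so A has no Jordan form over ℚ; the rational canonical form exists over any field.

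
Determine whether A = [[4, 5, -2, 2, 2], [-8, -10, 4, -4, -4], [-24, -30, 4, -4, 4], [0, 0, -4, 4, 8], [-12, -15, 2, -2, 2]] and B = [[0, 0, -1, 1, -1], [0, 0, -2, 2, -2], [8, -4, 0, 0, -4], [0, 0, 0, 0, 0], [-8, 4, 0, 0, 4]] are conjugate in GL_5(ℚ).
Two matrices over a field are similar if and only if they have the same invariant factors.

Both A and B have characteristic polynomial x^4(x - 4) and minimal polynomial x^2(x - 4). Computing further, both have invariant factors x, x, x^2(x - 4). Hence A and B are similar.

Yes.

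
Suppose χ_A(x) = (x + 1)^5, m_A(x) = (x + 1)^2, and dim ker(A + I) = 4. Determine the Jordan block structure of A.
λ = -1: algebraic multiplicity 5 (exponent in χ_A), largest block size 2 (exponent in m_A), 4 blocks (geometric multiplicity). These force block sizes [2, 1, 1, 1].

Jordan blocks: (-1, 2), (-1, 1), (-1, 1), (-1, 1)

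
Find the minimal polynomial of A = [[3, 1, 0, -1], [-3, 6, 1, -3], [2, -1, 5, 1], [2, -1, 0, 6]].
The characteristic polynomial factors as (x - 5)^4. The minimal polynomial is ∏(x - λ)^{k_λ} where k_λ is the size of the largest Jordan block at λ.

For λ = 5: rank(A - 5I) = 2, and the largest Jordan block has size 3 (the smallest k with rank((A - 5I)^k) = rank((A - 5I)^(k+1))).

So m_A(x) = (x - 5)^3.

m_A(x) = (x - 5)^3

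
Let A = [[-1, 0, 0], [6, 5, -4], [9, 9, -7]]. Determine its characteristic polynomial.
χ_A(x) = (x + 1)^3

xI - A = [[x + 1, 0, 0], [-6, x - 5, 4], [-9, -9, x + 7]].

Expanding det(xI - A) along the first row:
det(xI - A) = + (x + 1)·det([[x - 5, 4], [-9, x + 7]]) - (0)·det([[-6, 4], [-9, x + 7]]) + (0)·det([[-6, x - 5], [-9, -9]]).

Evaluating gives χ_A(x) = x^3 + 3x^2 + 3x + 1 = (x + 1)^3.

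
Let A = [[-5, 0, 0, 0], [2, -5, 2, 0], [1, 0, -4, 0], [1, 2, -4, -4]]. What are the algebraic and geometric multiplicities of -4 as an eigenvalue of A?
The characteristic polynomial is (x + 4)^2(x + 5)^2, so the factor x + 4 appears with exponent 2: the algebraic multiplicity is 2.

rank(A + 4I) = 2, so the eigenspace has dimension 4 - 2 = 2: the geometric multiplicity is 2.

algebraic multiplicity 2, geometric multiplicity 2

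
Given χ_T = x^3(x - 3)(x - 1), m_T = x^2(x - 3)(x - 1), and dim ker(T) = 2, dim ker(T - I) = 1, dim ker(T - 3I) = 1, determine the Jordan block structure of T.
Jordan blocks: (0, 2), (0, 1), (1, 1), (3, 1)

λ = 0: algebraic multiplicity 3 (exponent in χ_T), largest block size 2 (exponent in m_T), 2 blocks (geometric multiplicity). These force block sizes [2, 1].
λ = 1: algebraic multiplicity 1 (exponent in χ_T), largest block size 1 (exponent in m_T), 1 block (geometric multiplicity). This forces block sizes [1].
λ = 3: algebraic multiplicity 1 (exponent in χ_T), largest block size 1 (exponent in m_T), 1 block (geometric multiplicity). This forces block sizes [1].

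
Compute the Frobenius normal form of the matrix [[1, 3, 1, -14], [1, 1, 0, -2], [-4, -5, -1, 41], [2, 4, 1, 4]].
R = [[0, 0, 0, -20], [1, 0, 0, -1], [0, 1, 0, 1], [0, 0, 1, 5]]

The invariant factors of A (the non-unit diagonal entries of the Smith normal form of xI - A over ℚ[x]) are (x - 5)(x^3 - x - 4), each dividing the next. The characteristic polynomial is their product, (x - 5)(x^3 - x - 4).

The rational canonical form is the block-diagonal matrix of companion matrices C(f_i):
R = [[0, 0, 0, -20], [1, 0, 0, -1], [0, 1, 0, 1], [0, 0, 1, 5]].

Note the characteristic polynomial does not split into linear factors over ℚ, so A has no Jordan form over ℚ; the rational canonical form exists over any field.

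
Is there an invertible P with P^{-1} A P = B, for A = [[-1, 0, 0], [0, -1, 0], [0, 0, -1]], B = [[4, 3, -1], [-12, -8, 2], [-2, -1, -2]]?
trace(A) = -3 but trace(B) = -6. The trace is a similarity invariant, so A and B are not similar.

No.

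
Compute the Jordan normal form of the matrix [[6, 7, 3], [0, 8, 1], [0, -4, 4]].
The characteristic polynomial is det(xI - A) = (x - 6)^3, so the eigenvalues are 6 (algebraic multiplicity 3).

For λ = 6: rank(A - 6I) = 2, rank((A - 6I)^2) = 1, rank((A - 6I)^3) = 0. The eigenspace has dimension 3 - 2 = 1, so there is 1 Jordan block; the rank sequence gives block sizes [3].

Assembling the blocks gives the Jordan form J above.

J = [[6, 1, 0], [0, 6, 1], [0, 0, 6]]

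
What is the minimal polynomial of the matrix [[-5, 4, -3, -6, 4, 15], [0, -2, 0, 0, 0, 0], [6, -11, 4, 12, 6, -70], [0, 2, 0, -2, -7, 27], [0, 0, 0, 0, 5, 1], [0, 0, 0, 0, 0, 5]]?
m_A(x) = (x - 5)^2(x - 1)(x + 2)^2

The characteristic polynomial factors as (x - 5)^2(x - 1)(x + 2)^3. The minimal polynomial is ∏(x - λ)^{k_λ} where k_λ is the size of the largest Jordan block at λ.

For λ = -2: rank(A + 2I) = 4, and the largest Jordan block has size 2 (the smallest k with rank((A + 2I)^k) = rank((A + 2I)^(k+1))).
For λ = 1: rank(A - I) = 5, and the largest Jordan block has size 1 (the smallest k with rank((A - I)^k) = rank((A - I)^(k+1))).
For λ = 5: rank(A - 5I) = 5, and the largest Jordan block has size 2 (the smallest k with rank((A - 5I)^k) = rank((A - 5I)^(k+1))).

So m_A(x) = (x - 5)^2(x - 1)(x + 2)^2.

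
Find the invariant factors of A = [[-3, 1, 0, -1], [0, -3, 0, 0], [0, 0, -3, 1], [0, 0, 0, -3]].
(x + 3)^2, (x + 3)^2

The Jordan structure of A has elementary divisors (x + 3)^2, (x + 3)^2. Arranging the block sizes at each eigenvalue in decreasing order and taking row products gives the invariant factors.

Invariant factors (smallest first, each dividing the next): (x + 3)^2, (x + 3)^2.

Check: the last factor (x + 3)^2 is the minimal polynomial, and the product (x + 3)^4 is the characteristic polynomial.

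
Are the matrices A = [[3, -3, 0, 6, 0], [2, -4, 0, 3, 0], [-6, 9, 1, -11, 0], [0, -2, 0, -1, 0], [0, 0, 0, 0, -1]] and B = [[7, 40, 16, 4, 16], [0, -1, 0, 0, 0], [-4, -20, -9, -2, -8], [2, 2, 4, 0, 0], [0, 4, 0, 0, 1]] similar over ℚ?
Both have characteristic polynomial x(x - 1)(x + 1)^3, but the minimal polynomial of A is x(x - 1)(x + 1)^2 while the minimal polynomial of B is x(x - 1)(x + 1). The minimal polynomial is a similarity invariant, so A and B are not similar.

No.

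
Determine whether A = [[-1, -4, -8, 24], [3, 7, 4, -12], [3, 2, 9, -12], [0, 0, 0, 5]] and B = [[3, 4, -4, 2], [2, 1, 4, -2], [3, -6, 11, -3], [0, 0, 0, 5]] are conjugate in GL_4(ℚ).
Two matrices over a field are similar if and only if they have the same invariant factors.

Both A and B have characteristic polynomial (x - 5)^4 and minimal polynomial (x - 5)^2. Computing further, both have invariant factors x - 5, x - 5, (x - 5)^2. Hence A and B are similar.

Yes.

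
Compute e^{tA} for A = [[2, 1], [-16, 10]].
A has Jordan form J = [[6, 1], [0, 6]] with A = PJP^{-1}, so e^{tA} = P e^{tJ} P^{-1}.

For a Jordan block J_k(λ), e^{tJ_k(λ)} = e^{λt} · (I + tN + t^2 N^2/2! + ... + t^{k-1} N^{k-1}/(k-1)!) where N is the nilpotent superdiagonal part.

Assembling the blocks and conjugating back gives the entries of e^{tA} as shown above.

e^{tA} = [[(1 - 4*t)*e^{6*t}, t*e^{6*t}], [-16*t*e^{6*t}, (4*t + 1)*e^{6*t}]]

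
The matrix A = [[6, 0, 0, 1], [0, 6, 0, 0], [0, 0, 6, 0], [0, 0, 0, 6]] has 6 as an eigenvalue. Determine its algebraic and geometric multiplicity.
The characteristic polynomial is (x - 6)^4, so the factor x - 6 appears with exponent 4: the algebraic multiplicity is 4.

rank(A - 6I) = 1, so the eigenspace has dimension 4 - 1 = 3: the geometric multiplicity is 3.

Since 3 < 4, A is not diagonalizable.

algebraic multiplicity 4, geometric multiplicity 3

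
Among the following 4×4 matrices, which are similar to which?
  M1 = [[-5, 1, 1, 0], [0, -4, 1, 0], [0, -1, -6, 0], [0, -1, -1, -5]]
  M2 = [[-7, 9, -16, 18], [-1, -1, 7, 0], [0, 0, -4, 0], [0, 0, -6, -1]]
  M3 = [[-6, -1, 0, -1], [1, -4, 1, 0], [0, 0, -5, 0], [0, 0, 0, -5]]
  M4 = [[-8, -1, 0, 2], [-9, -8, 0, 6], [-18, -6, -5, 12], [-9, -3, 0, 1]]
Characteristic polynomials: χ_{M1} = (x + 5)^4, χ_{M2} = (x + 1)(x + 4)^3, χ_{M3} = (x + 5)^4, χ_{M4} = (x + 5)^4.

{M1, M4}: invariant factors x + 5, x + 5, (x + 5)^2.

{M2}: invariant factors (x + 1)(x + 4)^3.

{M3}: invariant factors x + 5, (x + 5)^3.

Matrices are similar if and only if their invariant-factor lists agree; the partition into similarity classes is {M1, M4}, {M2}, {M3}.

3 classes: {M1, M4}, {M2}, {M3}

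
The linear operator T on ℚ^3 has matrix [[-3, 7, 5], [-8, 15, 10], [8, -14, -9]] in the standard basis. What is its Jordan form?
J = [[1, 1, 0], [0, 1, 0], [0, 0, 1]]

The characteristic polynomial is det(xI - A) = (x - 1)^3, so the eigenvalues are 1 (algebraic multiplicity 3).

For λ = 1: rank(A - I) = 1, rank((A - I)^2) = 0. The eigenspace has dimension 3 - 1 = 2, so there are 2 Jordan blocks; the rank sequence gives block sizes [2, 1].

Assembling the blocks gives the Jordan form J above.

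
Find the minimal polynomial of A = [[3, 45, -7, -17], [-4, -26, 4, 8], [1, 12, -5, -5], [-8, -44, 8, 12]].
m_A(x) = (x + 4)^3

The characteristic polynomial factors as (x + 4)^4. The minimal polynomial is ∏(x - λ)^{k_λ} where k_λ is the size of the largest Jordan block at λ.

For λ = -4: rank(A + 4I) = 2, and the largest Jordan block has size 3 (the smallest k with rank((A + 4I)^k) = rank((A + 4I)^(k+1))).

So m_A(x) = (x + 4)^3.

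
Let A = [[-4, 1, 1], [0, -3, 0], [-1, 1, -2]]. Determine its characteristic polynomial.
χ_A(x) = (x + 3)^3

xI - A = [[x + 4, -1, -1], [0, x + 3, 0], [1, -1, x + 2]].

Expanding det(xI - A) along the first row:
det(xI - A) = + (x + 4)·det([[x + 3, 0], [-1, x + 2]]) - (-1)·det([[0, 0], [1, x + 2]]) + (-1)·det([[0, x + 3], [1, -1]]).

Evaluating gives χ_A(x) = x^3 + 9x^2 + 27x + 27 = (x + 3)^3.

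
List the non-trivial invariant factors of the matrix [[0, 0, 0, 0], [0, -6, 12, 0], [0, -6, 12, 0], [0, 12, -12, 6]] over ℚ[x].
x(x - 6), x(x - 6)

The Jordan structure of A has elementary divisors x, x, (x - 6), (x - 6). Arranging the block sizes at each eigenvalue in decreasing order and taking row products gives the invariant factors.

Invariant factors (smallest first, each dividing the next): x(x - 6), x(x - 6).

Check: the last factor x(x - 6) is the minimal polynomial, and the product x^2(x - 6)^2 is the characteristic polynomial.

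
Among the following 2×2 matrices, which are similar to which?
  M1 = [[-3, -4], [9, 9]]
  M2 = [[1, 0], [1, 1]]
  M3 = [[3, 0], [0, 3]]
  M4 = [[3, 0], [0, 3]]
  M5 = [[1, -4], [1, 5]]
Characteristic polynomials: χ_{M1} = (x - 3)^2, χ_{M2} = (x - 1)^2, χ_{M3} = (x - 3)^2, χ_{M4} = (x - 3)^2, χ_{M5} = (x - 3)^2.

{M1, M5}: invariant factors (x - 3)^2.

{M2}: invariant factors (x - 1)^2.

{M3, M4}: invariant factors x - 3, x - 3.

Matrices are similar if and only if their invariant-factor lists agree; the partition into similarity classes is {M1, M5}, {M2}, {M3, M4}.

3 classes: {M1, M5}, {M2}, {M3, M4}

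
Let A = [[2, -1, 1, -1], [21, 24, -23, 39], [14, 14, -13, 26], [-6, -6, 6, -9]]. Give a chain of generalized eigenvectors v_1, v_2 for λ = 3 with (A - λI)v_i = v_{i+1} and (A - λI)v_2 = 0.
We seek v_1 ∈ ker((A - 3I)^2) \ ker(A - 3I), then set v_{i+1} = (A - 3I) v_i.

One such chain is v_1 = [[-2, -1, -1, 1]]^T, v_2 = [[1, -1, 0, 0]]^T. Check: (A - 3I) v_2 = [[0, 0, 0, 0]]^T = 0.

v_1 = [[-2, -1, -1, 1]]^T, v_2 = [[1, -1, 0, 0]]^T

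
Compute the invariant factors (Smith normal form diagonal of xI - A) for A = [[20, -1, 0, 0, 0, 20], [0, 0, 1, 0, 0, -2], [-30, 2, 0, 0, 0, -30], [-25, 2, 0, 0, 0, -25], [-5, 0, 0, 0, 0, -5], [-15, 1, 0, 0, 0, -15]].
x, x, x^3(x - 5)

The Jordan structure of A has elementary divisors x^3, x, x, (x - 5). Arranging the block sizes at each eigenvalue in decreasing order and taking row products gives the invariant factors.

Invariant factors (smallest first, each dividing the next): x, x, x^3(x - 5).

Check: the last factor x^3(x - 5) is the minimal polynomial, and the product x^5(x - 5) is the characteristic polynomial.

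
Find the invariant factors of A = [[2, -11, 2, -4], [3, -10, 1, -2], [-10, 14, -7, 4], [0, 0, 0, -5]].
x + 5, (x + 5)^3

The Jordan structure of A has elementary divisors (x + 5)^3, (x + 5). Arranging the block sizes at each eigenvalue in decreasing order and taking row products gives the invariant factors.

Invariant factors (smallest first, each dividing the next): x + 5, (x + 5)^3.

Check: the last factor (x + 5)^3 is the minimal polynomial, and the product (x + 5)^4 is the characteristic polynomial.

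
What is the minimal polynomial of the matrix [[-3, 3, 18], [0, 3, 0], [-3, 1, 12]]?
The characteristic polynomial factors as (x - 6)(x - 3)^2. The minimal polynomial is ∏(x - λ)^{k_λ} where k_λ is the size of the largest Jordan block at λ.

For λ = 3: rank(A - 3I) = 2, and the largest Jordan block has size 2 (the smallest k with rank((A - 3I)^k) = rank((A - 3I)^(k+1))).
For λ = 6: rank(A - 6I) = 2, and the largest Jordan block has size 1 (the smallest k with rank((A - 6I)^k) = rank((A - 6I)^(k+1))).

So m_A(x) = (x - 6)(x - 3)^2.

m_A(x) = (x - 6)(x - 3)^2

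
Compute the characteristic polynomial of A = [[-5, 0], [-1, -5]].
xI - A = [[x + 5, 0], [1, x + 5]].

Expanding det(xI - A) along the first row:
det(xI - A) = + (x + 5)·det([[x + 5]]) - (0)·det([[1]]).

Evaluating gives χ_A(x) = x^2 + 10x + 25 = (x + 5)^2.

χ_A(x) = (x + 5)^2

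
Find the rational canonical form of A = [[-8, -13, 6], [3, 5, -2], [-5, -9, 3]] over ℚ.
R = [[0, 0, -1], [1, 0, -2], [0, 1, 0]]

The invariant factors of A (the non-unit diagonal entries of the Smith normal form of xI - A over ℚ[x]) are x^3 + 2x + 1, each dividing the next. The characteristic polynomial is their product, x^3 + 2x + 1.

The rational canonical form is the block-diagonal matrix of companion matrices C(f_i):
R = [[0, 0, -1], [1, 0, -2], [0, 1, 0]].

Note the characteristic polynomial does not split into linear factors over ℚ, so A has no Jordan form over ℚ; the rational canonical form exists over any field.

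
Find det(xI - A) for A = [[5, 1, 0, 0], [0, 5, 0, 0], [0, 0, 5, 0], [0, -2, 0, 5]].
xI - A = [[x - 5, -1, 0, 0], [0, x - 5, 0, 0], [0, 0, x - 5, 0], [0, 2, 0, x - 5]].

Expanding det(xI - A) along the first row:
det(xI - A) = + (x - 5)·det([[x - 5, 0, 0], [0, x - 5, 0], [2, 0, x - 5]]) - (-1)·det([[0, 0, 0], [0, x - 5, 0], [0, 0, x - 5]]) + (0)·det([[0, x - 5, 0], [0, 0, 0], [0, 2, x - 5]]) - (0)·det([[0, x - 5, 0], [0, 0, x - 5], [0, 2, 0]]).

Evaluating gives χ_A(x) = x^4 - 20x^3 + 150x^2 - 500x + 625 = (x - 5)^4.

χ_A(x) = (x - 5)^4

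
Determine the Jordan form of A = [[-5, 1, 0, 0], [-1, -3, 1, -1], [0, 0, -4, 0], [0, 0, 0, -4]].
J = [[-4, 1, 0, 0], [0, -4, 1, 0], [0, 0, -4, 0], [0, 0, 0, -4]]

The characteristic polynomial is det(xI - A) = (x + 4)^4, so the eigenvalues are -4 (algebraic multiplicity 4).

For λ = -4: rank(A + 4I) = 2, rank((A + 4I)^2) = 1, rank((A + 4I)^3) = 0. The eigenspace has dimension 4 - 2 = 2, so there are 2 Jordan blocks; the rank sequence gives block sizes [3, 1].

Assembling the blocks gives the Jordan form J above.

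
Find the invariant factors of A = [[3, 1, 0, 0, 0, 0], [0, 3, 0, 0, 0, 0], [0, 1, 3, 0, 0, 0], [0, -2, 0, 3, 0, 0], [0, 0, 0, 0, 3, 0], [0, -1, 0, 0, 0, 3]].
The Jordan structure of A has elementary divisors (x - 3)^2, (x - 3), (x - 3), (x - 3), (x - 3). Arranging the block sizes at each eigenvalue in decreasing order and taking row products gives the invariant factors.

Invariant factors (smallest first, each dividing the next): x - 3, x - 3, x - 3, x - 3, (x - 3)^2.

Check: the last factor (x - 3)^2 is the minimal polynomial, and the product (x - 3)^6 is the characteristic polynomial.

x - 3, x - 3, x - 3, x - 3, (x - 3)^2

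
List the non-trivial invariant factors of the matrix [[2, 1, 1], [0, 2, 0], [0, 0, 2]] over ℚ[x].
The Jordan structure of A has elementary divisors (x - 2)^2, (x - 2). Arranging the block sizes at each eigenvalue in decreasing order and taking row products gives the invariant factors.

Invariant factors (smallest first, each dividing the next): x - 2, (x - 2)^2.

Check: the last factor (x - 2)^2 is the minimal polynomial, and the product (x - 2)^3 is the characteristic polynomial.

x - 2, (x - 2)^2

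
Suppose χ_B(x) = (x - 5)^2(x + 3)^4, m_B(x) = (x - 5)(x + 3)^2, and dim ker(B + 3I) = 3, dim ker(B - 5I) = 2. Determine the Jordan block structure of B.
λ = -3: algebraic multiplicity 4 (exponent in χ_B), largest block size 2 (exponent in m_B), 3 blocks (geometric multiplicity). These force block sizes [2, 1, 1].
λ = 5: algebraic multiplicity 2 (exponent in χ_B), largest block size 1 (exponent in m_B), 2 blocks (geometric multiplicity). These force block sizes [1, 1].

Jordan blocks: (-3, 2), (-3, 1), (-3, 1), (5, 1), (5, 1)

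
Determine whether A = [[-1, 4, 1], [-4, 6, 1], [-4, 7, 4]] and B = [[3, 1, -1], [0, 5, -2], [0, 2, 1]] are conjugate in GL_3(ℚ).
Both have characteristic polynomial (x - 3)^3, but the minimal polynomial of A is (x - 3)^3 while the minimal polynomial of B is (x - 3)^2. The minimal polynomial is a similarity invariant, so A and B are not similar.

No.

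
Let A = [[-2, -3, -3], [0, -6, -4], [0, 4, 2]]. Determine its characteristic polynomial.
χ_A(x) = (x + 2)^3

xI - A = [[x + 2, 3, 3], [0, x + 6, 4], [0, -4, x - 2]].

Expanding det(xI - A) along the first row:
det(xI - A) = + (x + 2)·det([[x + 6, 4], [-4, x - 2]]) - (3)·det([[0, 4], [0, x - 2]]) + (3)·det([[0, x + 6], [0, -4]]).

Evaluating gives χ_A(x) = x^3 + 6x^2 + 12x + 8 = (x + 2)^3.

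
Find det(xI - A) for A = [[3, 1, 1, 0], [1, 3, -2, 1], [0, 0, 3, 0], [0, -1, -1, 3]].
xI - A = [[x - 3, -1, -1, 0], [-1, x - 3, 2, -1], [0, 0, x - 3, 0], [0, 1, 1, x - 3]].

Expanding det(xI - A) along the first row:
det(xI - A) = + (x - 3)·det([[x - 3, 2, -1], [0, x - 3, 0], [1, 1, x - 3]]) - (-1)·det([[-1, 2, -1], [0, x - 3, 0], [0, 1, x - 3]]) + (-1)·det([[-1, x - 3, -1], [0, 0, 0], [0, 1, x - 3]]) - (0)·det([[-1, x - 3, 2], [0, 0, x - 3], [0, 1, 1]]).

Evaluating gives χ_A(x) = x^4 - 12x^3 + 54x^2 - 108x + 81 = (x - 3)^4.

χ_A(x) = (x - 3)^4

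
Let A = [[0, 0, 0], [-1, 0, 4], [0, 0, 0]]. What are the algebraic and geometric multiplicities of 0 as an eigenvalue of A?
algebraic multiplicity 3, geometric multiplicity 2

The characteristic polynomial is x^3, so the factor x appears with exponent 3: the algebraic multiplicity is 3.

rank(A) = 1, so the eigenspace has dimension 3 - 1 = 2: the geometric multiplicity is 2.

Since 2 < 3, A is not diagonalizable.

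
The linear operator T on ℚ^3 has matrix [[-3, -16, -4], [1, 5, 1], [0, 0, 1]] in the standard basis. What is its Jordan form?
J = [[1, 1, 0], [0, 1, 0], [0, 0, 1]]

The characteristic polynomial is det(xI - A) = (x - 1)^3, so the eigenvalues are 1 (algebraic multiplicity 3).

For λ = 1: rank(A - I) = 1, rank((A - I)^2) = 0. The eigenspace has dimension 3 - 1 = 2, so there are 2 Jordan blocks; the rank sequence gives block sizes [2, 1].

Assembling the blocks gives the Jordan form J above.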